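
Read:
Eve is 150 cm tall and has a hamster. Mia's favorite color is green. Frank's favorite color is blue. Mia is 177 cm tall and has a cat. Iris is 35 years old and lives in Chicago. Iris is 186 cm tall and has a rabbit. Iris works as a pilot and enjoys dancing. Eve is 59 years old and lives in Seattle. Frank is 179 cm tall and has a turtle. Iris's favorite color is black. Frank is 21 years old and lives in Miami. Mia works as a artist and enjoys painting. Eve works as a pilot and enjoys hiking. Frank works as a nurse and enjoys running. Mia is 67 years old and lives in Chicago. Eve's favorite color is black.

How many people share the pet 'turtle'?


Count: 1

1


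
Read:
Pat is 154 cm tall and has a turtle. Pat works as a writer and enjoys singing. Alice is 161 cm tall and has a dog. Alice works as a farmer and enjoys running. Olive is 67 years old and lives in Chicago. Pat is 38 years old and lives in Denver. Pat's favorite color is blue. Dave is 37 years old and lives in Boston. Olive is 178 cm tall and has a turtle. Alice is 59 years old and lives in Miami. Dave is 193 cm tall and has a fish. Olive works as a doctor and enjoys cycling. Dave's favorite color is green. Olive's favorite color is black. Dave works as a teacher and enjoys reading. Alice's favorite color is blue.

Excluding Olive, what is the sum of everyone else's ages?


Sum (excluding Olive): 134

134


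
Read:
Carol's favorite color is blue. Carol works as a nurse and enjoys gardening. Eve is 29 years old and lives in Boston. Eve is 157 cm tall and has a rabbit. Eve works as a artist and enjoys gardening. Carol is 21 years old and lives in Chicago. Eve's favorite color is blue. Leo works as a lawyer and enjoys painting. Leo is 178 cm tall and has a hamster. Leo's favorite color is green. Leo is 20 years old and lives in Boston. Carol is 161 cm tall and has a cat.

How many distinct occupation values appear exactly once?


Unique occupation values: 3

3


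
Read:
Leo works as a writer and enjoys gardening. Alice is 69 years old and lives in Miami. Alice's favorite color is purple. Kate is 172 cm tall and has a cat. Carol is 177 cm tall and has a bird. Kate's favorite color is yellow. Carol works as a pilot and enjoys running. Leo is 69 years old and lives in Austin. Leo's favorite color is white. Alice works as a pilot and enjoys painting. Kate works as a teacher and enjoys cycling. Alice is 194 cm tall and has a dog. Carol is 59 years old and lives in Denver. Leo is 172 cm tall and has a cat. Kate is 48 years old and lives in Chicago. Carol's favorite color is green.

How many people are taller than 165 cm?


Taller than 165: 4

4


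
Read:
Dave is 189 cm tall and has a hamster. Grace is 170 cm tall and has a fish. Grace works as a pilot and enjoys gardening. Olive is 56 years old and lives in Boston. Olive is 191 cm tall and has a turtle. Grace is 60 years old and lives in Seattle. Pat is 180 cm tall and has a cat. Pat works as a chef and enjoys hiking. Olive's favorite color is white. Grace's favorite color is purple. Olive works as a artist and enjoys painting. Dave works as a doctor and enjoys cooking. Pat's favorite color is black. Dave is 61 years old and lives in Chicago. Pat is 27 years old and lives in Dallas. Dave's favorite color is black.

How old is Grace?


Grace is 60 years old

60


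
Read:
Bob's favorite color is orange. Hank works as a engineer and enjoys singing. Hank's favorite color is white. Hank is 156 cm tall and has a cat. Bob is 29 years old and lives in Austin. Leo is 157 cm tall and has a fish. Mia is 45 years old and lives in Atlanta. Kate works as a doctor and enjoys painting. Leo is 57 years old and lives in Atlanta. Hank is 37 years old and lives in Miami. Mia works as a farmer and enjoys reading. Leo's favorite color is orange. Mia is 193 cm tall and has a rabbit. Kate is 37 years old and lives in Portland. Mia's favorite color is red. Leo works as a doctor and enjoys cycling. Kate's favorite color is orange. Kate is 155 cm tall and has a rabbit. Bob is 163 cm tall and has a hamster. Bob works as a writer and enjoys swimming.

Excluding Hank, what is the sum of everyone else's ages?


Sum (excluding Hank): 168

168


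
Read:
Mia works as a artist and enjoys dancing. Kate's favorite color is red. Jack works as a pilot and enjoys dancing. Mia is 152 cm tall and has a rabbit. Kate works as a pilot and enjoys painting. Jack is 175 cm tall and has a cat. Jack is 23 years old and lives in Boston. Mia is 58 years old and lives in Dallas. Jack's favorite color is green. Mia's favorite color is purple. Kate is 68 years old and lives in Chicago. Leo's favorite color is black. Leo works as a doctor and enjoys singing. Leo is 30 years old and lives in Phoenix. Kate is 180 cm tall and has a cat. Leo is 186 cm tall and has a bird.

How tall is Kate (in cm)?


Kate is 180 cm tall

180


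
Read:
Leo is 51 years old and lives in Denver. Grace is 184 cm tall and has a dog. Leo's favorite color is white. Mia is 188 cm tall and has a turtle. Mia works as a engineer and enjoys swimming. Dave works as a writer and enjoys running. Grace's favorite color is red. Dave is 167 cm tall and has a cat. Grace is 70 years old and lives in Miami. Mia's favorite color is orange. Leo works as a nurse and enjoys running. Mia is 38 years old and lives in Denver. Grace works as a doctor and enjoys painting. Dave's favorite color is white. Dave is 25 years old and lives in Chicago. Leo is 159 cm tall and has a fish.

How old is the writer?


The writer is Dave, age 25

25


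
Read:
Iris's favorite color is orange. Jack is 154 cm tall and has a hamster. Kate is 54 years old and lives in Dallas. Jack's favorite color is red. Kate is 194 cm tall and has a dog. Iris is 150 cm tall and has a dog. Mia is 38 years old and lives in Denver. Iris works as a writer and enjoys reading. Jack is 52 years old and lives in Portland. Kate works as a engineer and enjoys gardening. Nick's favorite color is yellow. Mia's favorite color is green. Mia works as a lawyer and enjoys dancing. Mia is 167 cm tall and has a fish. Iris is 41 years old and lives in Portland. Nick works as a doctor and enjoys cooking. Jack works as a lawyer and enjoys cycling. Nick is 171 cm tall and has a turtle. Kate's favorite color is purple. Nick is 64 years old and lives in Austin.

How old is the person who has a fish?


Person with fish is Mia, age 38

38


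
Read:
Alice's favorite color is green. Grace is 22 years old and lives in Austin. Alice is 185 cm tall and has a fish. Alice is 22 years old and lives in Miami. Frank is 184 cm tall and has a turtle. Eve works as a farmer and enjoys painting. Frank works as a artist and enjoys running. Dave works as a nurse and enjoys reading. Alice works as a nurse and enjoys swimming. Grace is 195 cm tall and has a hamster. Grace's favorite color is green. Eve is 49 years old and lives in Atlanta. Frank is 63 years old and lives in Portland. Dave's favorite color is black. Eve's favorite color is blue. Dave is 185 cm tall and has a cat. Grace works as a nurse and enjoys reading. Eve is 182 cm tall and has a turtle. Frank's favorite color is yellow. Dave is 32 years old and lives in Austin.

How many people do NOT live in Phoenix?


Not in Phoenix: 5

5


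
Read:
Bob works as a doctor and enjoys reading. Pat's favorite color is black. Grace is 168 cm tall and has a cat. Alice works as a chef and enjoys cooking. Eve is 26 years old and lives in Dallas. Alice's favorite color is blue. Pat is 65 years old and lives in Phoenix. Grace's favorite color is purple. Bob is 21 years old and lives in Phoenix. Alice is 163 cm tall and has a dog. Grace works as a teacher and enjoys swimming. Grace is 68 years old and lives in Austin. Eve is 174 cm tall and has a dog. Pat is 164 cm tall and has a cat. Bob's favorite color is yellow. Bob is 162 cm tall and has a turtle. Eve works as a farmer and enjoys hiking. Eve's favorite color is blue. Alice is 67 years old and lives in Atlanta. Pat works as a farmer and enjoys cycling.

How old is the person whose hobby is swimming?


Person with hobby=swimming is Grace, age 68

68


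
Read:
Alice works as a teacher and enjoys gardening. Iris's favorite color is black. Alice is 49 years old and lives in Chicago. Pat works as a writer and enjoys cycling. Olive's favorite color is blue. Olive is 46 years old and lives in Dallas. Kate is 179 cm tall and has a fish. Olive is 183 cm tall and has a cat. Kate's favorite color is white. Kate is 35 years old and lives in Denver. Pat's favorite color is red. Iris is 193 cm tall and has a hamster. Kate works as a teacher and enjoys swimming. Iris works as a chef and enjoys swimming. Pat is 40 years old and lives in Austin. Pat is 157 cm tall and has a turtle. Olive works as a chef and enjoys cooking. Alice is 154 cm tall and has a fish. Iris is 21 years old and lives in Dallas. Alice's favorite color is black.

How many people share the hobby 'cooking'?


Count: 1

1


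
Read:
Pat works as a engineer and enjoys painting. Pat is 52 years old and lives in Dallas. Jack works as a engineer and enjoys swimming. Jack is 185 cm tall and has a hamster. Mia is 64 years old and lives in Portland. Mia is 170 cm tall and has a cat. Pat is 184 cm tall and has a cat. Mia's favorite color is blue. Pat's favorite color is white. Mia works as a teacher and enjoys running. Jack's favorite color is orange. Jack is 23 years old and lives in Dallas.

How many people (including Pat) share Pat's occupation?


Pat is a engineer. Count = 2

2


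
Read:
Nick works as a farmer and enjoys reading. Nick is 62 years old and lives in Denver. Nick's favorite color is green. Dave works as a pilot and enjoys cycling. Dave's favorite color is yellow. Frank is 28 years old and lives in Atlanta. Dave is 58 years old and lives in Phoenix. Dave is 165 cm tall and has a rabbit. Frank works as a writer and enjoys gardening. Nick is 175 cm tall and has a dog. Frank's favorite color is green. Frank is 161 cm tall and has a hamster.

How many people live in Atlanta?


Count in Atlanta: 1

1


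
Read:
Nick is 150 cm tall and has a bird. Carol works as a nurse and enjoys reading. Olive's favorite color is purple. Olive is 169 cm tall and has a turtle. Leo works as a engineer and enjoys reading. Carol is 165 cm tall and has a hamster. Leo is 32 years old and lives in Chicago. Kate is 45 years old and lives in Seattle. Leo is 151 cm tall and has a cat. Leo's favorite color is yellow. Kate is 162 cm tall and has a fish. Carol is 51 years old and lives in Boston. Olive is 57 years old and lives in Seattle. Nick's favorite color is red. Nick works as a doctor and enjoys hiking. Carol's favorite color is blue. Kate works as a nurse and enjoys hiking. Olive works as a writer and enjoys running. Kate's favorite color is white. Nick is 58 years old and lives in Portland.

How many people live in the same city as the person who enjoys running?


Person with hobby running is Olive, city Seattle. Count = 2

2


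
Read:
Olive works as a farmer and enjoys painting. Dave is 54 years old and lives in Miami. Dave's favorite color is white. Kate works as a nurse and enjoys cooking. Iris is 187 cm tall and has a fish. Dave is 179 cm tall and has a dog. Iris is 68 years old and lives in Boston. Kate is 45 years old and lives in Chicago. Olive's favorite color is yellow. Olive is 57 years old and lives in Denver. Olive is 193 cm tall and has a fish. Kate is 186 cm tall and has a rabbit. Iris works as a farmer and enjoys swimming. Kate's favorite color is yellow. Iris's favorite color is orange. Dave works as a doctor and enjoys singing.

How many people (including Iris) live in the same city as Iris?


Iris lives in Boston. Count = 1

1


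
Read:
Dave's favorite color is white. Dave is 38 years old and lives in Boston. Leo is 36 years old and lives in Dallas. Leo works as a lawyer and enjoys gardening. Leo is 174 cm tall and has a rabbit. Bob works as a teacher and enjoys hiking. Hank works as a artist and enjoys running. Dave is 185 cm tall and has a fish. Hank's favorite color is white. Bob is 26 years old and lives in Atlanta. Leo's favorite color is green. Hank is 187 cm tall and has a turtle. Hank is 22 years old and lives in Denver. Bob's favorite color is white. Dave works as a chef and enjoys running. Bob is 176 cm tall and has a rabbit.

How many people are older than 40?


Filter: 0

0


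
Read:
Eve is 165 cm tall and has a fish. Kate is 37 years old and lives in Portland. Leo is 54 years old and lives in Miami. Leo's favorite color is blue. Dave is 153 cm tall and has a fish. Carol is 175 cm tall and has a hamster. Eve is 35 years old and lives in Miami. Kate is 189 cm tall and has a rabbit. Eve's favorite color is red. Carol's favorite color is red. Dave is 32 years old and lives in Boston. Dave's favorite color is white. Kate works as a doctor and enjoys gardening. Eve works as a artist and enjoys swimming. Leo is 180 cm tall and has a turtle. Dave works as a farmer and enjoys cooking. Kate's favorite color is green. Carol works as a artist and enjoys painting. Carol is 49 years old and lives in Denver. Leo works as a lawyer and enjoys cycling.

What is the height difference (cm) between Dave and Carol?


|153 - 175| = 22

22


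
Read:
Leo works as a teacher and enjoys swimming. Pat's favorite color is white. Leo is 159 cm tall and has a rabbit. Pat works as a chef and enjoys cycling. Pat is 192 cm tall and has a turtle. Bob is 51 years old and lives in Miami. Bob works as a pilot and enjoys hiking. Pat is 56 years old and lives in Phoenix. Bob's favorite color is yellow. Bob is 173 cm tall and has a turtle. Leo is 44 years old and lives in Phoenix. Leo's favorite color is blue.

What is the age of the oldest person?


Oldest: Pat at 56

56


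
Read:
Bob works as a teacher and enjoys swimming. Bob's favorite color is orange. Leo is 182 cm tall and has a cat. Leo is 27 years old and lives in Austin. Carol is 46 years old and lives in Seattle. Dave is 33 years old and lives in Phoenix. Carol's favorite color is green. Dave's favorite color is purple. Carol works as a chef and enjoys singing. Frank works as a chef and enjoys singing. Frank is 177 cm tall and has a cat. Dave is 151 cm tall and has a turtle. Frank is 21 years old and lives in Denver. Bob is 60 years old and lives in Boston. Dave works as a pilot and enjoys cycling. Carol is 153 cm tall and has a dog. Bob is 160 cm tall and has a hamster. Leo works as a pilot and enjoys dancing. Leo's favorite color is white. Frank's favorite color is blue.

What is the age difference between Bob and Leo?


|60 - 27| = 33

33


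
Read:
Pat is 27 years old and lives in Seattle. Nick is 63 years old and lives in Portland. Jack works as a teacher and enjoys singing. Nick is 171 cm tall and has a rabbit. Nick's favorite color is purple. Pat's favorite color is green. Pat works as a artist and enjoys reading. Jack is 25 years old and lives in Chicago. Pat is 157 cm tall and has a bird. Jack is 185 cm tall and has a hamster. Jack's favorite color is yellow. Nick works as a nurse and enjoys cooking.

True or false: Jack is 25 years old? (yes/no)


Jack is actually 25. yes

yes


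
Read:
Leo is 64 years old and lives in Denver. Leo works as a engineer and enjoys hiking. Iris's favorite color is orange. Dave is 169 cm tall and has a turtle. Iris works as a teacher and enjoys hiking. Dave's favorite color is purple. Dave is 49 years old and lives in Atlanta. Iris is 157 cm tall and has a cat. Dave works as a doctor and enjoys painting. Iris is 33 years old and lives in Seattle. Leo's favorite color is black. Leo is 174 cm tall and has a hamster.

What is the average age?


Sum=146, n=3, avg=48.67

48.67


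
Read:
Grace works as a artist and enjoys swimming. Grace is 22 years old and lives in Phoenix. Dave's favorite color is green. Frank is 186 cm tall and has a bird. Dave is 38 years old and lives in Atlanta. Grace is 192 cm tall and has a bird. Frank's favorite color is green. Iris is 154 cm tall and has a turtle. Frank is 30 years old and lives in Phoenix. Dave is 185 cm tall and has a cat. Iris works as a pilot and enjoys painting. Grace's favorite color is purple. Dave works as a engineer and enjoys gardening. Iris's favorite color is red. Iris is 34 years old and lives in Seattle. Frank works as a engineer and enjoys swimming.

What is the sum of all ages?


30+22+34+38 = 124

124


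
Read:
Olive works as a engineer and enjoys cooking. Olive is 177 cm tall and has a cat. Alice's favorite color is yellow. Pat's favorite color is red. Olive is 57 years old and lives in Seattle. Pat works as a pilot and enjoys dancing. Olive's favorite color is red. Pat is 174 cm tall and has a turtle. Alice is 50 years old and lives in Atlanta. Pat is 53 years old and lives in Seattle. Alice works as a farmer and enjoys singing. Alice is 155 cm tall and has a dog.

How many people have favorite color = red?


Count: 2

2


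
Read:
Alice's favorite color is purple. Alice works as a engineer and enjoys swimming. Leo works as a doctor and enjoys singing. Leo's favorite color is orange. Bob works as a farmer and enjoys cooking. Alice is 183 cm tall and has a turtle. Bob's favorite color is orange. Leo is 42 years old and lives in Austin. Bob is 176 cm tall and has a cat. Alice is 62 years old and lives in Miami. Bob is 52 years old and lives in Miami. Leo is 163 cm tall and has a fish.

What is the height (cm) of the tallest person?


Tallest: Alice at 183 cm

183


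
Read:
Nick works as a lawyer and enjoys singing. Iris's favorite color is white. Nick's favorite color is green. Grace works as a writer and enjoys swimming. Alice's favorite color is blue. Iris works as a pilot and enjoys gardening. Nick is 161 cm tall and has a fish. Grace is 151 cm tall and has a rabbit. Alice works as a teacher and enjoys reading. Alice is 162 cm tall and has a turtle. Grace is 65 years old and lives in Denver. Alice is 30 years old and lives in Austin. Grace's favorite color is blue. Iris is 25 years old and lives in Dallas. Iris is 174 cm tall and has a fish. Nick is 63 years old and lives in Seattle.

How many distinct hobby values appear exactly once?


Unique hobby values: 4

4


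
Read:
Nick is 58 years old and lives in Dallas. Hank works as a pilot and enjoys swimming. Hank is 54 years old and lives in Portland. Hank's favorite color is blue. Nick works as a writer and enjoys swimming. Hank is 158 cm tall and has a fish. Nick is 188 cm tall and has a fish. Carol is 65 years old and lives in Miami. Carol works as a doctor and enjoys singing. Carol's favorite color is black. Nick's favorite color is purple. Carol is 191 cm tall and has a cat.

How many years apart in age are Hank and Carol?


54 vs 65, diff = 11

11


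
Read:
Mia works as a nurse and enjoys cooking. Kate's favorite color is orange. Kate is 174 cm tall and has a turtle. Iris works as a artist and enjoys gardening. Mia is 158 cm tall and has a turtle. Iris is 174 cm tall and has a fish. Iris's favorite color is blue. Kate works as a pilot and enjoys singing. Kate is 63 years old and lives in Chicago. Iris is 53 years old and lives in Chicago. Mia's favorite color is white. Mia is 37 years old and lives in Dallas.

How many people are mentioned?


People: Kate, Iris, Mia. Count = 3

3


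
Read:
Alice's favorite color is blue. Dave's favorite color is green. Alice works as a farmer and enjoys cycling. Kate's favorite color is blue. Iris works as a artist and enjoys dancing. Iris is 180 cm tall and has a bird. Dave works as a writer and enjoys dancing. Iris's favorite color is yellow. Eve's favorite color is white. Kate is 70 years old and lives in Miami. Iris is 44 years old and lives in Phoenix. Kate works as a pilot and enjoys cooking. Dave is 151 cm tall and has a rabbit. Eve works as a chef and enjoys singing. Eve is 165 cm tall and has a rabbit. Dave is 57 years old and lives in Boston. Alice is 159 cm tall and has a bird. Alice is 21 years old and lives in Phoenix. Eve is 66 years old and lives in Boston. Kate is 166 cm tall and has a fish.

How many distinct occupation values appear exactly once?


Unique occupation values: 5

5


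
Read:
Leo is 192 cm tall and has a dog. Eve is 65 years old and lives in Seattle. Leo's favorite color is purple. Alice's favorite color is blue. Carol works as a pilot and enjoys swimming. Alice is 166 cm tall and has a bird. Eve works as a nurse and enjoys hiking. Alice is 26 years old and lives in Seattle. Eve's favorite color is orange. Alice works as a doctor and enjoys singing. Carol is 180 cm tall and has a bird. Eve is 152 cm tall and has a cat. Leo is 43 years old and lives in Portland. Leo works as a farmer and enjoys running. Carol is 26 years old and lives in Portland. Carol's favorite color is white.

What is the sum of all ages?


43+65+26+26 = 160

160


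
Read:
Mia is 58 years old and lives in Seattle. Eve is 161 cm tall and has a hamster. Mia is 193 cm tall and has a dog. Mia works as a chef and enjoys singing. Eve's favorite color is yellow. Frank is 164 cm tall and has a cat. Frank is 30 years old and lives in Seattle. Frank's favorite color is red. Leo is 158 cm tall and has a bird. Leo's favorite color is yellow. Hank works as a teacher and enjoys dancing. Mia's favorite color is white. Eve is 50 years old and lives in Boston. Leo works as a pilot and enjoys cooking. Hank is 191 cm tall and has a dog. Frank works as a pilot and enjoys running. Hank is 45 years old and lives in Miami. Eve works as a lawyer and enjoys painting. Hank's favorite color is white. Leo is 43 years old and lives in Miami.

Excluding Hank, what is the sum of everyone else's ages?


Sum (excluding Hank): 181

181


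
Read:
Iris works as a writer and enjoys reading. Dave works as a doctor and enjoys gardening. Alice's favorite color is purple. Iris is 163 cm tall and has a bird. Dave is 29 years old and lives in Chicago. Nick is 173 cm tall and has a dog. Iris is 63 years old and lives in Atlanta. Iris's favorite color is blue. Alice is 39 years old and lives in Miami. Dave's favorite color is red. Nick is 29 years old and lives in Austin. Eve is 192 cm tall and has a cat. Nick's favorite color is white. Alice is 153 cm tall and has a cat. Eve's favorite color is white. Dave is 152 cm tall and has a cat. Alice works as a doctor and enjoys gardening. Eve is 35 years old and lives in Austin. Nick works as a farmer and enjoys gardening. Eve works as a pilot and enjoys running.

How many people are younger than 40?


Filter: 4

4


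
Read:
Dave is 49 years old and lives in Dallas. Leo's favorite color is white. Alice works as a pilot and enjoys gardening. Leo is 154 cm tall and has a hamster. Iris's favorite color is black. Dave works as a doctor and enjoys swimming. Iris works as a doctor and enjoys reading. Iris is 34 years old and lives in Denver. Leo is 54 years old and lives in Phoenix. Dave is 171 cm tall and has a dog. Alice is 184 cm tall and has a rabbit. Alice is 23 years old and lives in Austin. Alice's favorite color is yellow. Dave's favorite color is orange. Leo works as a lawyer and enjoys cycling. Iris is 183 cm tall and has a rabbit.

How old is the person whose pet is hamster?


Person with pet=hamster is Leo, age 54

54


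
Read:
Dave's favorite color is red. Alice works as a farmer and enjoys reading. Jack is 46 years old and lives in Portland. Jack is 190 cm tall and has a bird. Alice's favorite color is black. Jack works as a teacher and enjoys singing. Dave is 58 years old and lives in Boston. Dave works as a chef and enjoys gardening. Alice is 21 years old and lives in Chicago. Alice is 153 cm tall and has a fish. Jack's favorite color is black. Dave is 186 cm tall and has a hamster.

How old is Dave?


Dave is 58 years old

58


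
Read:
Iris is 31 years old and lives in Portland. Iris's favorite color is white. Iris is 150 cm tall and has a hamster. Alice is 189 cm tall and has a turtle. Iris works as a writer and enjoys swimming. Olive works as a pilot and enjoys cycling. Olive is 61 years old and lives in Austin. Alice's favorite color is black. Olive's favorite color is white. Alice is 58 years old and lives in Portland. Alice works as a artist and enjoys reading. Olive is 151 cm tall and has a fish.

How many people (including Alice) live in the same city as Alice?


Alice lives in Portland. Count = 2

2


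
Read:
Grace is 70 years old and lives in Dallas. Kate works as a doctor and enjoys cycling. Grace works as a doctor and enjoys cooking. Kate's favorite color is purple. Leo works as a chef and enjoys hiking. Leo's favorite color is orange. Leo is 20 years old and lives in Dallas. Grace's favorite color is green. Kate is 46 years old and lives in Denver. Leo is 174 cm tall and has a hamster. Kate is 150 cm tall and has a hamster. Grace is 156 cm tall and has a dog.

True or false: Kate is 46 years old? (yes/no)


Kate is actually 46. yes

yes


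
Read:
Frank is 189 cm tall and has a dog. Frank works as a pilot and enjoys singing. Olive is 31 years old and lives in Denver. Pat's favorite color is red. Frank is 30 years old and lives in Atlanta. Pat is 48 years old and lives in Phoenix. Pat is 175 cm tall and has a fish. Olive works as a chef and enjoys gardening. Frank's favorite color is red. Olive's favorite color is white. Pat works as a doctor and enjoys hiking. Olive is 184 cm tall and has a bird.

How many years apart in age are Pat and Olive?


48 vs 31, diff = 17

17


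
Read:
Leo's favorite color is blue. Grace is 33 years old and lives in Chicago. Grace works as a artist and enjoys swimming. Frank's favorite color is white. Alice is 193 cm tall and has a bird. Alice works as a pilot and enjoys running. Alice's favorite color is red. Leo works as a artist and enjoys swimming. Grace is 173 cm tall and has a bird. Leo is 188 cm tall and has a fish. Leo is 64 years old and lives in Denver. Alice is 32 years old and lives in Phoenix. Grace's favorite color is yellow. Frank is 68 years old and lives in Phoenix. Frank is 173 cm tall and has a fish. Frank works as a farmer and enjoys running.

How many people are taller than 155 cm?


Taller than 155: 4

4


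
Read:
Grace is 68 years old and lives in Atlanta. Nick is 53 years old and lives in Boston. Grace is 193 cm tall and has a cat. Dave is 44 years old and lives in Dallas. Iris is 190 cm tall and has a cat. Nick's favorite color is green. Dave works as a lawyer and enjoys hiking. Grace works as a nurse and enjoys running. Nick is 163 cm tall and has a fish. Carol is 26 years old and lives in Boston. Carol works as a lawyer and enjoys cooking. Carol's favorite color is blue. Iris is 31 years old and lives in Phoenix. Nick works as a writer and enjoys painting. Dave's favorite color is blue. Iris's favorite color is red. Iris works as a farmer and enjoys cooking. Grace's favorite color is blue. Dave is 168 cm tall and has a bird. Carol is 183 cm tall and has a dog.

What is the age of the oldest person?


Oldest: Grace at 68

68


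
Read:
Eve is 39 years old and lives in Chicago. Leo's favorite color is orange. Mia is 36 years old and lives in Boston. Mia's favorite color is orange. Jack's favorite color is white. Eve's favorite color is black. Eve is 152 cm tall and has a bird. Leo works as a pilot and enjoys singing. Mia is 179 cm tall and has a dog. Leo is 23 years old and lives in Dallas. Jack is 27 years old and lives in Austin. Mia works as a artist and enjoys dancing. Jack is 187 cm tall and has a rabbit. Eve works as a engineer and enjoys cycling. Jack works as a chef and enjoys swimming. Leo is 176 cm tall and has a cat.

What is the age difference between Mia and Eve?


|36 - 39| = 3

3


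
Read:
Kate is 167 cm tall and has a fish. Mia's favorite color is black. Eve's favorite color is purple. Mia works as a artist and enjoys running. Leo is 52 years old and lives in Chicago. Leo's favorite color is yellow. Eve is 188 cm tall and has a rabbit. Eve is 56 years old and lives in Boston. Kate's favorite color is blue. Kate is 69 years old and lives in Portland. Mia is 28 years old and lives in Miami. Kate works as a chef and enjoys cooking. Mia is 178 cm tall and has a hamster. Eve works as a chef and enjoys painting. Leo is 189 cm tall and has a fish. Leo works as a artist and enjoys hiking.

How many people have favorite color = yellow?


Count: 1

1


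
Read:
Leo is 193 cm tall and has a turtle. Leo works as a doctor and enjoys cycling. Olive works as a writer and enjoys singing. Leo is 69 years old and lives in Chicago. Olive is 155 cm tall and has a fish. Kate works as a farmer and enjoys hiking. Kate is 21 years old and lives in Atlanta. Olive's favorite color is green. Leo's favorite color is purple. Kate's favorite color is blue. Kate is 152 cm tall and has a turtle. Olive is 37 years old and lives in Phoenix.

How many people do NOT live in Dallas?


Not in Dallas: 3

3


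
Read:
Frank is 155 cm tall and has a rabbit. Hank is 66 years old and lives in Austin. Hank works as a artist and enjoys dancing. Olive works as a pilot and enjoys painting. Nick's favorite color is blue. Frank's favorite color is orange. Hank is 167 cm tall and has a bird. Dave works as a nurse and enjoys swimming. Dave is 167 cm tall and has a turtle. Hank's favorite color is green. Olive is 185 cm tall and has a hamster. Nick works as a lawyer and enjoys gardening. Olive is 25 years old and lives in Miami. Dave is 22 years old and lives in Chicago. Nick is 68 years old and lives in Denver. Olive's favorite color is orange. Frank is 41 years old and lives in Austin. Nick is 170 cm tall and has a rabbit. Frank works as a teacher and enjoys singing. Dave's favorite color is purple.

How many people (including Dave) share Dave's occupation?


Dave is a nurse. Count = 1

1


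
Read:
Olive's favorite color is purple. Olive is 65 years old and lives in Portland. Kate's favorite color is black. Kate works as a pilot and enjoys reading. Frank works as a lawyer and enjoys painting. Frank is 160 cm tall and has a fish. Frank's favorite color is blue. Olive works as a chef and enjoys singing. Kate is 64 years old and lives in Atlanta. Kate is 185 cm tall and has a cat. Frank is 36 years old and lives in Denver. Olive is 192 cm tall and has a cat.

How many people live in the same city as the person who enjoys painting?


Person with hobby painting is Frank, city Denver. Count = 1

1


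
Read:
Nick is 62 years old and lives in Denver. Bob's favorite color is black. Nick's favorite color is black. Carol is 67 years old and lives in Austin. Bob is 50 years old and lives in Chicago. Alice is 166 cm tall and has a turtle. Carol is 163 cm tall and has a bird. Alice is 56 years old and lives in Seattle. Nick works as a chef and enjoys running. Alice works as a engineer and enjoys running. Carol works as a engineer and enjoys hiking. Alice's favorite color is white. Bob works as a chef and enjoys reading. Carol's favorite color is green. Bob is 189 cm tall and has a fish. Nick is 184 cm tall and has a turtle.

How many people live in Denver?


Count in Denver: 1

1


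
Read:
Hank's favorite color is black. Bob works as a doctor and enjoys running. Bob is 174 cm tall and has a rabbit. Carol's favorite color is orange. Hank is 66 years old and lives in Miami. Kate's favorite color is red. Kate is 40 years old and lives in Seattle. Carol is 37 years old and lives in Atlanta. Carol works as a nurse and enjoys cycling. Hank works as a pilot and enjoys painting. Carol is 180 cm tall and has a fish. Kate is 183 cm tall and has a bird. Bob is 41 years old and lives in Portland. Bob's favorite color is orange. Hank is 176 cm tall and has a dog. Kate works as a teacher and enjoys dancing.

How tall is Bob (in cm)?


Bob is 174 cm tall

174


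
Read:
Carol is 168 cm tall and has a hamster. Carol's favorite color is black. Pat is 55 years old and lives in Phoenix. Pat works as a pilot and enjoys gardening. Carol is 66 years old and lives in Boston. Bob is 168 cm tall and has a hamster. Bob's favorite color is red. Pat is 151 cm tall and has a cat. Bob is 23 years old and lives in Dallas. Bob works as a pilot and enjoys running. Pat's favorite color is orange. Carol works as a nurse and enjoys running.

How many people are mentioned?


People: Carol, Bob, Pat. Count = 3

3


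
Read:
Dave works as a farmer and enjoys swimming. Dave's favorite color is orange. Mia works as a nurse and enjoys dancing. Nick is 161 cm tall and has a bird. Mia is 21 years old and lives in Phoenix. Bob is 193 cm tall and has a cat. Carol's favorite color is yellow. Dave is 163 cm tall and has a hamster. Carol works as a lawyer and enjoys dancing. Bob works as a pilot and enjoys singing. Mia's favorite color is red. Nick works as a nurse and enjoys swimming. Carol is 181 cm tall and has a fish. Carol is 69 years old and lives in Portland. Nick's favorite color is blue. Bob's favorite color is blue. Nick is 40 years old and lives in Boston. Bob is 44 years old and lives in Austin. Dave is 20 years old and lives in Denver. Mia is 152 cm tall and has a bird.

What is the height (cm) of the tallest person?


Tallest: Bob at 193 cm

193


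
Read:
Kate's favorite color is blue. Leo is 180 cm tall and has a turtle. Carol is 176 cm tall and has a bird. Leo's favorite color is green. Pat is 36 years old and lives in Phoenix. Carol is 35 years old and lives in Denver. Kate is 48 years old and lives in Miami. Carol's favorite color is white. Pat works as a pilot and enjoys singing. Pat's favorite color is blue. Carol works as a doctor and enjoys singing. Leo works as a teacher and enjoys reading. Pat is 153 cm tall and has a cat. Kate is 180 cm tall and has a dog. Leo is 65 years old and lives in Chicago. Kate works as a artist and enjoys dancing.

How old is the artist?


The artist is Kate, age 48

48


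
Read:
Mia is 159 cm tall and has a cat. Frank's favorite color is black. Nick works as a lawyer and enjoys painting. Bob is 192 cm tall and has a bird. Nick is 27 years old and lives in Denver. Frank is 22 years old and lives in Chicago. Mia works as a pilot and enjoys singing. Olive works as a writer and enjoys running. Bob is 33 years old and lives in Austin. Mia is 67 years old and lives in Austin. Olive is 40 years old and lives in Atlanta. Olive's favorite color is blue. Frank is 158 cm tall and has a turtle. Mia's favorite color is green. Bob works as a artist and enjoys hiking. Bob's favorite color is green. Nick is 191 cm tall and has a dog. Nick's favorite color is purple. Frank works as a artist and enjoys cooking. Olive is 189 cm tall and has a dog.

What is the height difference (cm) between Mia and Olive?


|159 - 189| = 30

30


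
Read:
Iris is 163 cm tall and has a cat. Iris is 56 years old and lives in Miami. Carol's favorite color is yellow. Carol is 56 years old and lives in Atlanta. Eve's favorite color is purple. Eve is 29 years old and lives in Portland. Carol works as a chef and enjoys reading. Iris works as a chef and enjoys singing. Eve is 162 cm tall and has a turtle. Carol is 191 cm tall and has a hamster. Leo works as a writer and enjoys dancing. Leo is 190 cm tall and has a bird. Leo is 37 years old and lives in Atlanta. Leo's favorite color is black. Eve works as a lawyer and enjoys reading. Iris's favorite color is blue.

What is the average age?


Sum=178, n=4, avg=44.5

44.5


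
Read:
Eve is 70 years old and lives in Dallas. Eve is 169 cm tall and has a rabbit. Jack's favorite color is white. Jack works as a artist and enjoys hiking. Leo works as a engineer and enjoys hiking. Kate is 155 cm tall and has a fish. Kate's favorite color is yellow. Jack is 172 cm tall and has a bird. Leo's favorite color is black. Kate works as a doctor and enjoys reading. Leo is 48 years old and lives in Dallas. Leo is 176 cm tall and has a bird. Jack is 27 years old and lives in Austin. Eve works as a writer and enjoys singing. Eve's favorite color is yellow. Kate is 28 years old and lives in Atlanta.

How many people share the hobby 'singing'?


Count: 1

1


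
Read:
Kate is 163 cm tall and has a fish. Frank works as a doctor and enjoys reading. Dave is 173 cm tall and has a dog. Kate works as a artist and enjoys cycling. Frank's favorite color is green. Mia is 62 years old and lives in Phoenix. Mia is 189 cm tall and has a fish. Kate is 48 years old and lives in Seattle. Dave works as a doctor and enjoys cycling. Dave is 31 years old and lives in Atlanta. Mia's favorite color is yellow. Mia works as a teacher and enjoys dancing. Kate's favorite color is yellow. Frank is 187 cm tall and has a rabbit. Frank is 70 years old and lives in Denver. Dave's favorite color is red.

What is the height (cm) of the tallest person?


Tallest: Mia at 189 cm

189


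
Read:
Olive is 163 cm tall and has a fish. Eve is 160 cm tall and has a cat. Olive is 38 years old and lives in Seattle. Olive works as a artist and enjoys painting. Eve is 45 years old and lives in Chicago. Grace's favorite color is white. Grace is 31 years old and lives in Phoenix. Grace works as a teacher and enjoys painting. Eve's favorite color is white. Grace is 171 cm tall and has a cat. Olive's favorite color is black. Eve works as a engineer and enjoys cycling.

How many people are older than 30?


Filter: 3

3


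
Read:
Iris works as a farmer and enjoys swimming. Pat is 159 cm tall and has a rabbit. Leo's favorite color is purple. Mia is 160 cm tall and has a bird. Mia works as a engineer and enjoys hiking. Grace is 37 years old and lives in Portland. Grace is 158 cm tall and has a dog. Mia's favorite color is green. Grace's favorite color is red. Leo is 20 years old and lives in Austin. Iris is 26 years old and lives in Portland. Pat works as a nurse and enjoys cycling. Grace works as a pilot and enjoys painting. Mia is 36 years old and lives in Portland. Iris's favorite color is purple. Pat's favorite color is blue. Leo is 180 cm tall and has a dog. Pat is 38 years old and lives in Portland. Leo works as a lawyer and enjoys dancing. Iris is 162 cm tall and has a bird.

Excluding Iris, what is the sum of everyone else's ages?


Sum (excluding Iris): 131

131


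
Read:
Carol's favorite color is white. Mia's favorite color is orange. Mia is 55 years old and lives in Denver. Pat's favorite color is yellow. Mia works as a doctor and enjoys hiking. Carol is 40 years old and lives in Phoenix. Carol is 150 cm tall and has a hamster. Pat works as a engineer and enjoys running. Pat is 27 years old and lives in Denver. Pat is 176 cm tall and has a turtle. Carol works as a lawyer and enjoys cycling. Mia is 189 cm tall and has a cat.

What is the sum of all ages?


27+40+55 = 122

122


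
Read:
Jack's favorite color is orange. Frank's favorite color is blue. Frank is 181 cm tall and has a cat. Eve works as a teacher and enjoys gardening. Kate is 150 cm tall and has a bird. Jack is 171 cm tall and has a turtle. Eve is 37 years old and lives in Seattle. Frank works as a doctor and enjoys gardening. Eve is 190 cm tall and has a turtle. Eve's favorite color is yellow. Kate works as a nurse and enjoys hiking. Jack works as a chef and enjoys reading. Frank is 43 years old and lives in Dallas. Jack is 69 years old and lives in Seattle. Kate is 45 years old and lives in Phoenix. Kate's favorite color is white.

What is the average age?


Sum=194, n=4, avg=48.5

48.5


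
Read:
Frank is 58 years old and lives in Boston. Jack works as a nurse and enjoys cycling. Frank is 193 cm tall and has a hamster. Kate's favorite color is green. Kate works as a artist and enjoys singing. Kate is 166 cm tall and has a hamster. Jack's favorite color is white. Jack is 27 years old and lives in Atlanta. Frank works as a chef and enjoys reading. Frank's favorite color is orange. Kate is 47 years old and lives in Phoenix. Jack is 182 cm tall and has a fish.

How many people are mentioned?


People: Kate, Frank, Jack. Count = 3

3


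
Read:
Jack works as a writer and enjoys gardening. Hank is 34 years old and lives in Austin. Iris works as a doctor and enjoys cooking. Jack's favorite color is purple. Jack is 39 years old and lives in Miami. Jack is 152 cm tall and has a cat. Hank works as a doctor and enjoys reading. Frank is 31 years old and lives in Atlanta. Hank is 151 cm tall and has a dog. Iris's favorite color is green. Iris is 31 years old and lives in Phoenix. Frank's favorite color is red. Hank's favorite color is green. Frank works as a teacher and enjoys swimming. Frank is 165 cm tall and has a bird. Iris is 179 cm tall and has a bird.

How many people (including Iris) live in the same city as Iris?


Iris lives in Phoenix. Count = 1

1
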